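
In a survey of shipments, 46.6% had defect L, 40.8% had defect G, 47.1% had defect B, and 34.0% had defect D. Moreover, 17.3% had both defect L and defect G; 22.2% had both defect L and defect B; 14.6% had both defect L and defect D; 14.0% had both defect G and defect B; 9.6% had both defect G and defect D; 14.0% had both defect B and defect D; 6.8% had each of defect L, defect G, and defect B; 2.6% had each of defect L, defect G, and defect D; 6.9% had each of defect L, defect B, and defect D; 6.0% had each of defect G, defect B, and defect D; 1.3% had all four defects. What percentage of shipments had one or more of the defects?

P(union) = 46.6 + 40.8 + 47.1 + 34.0 − 17.3 − 22.2 − 14.6 − 14.0 − 9.6 − 14.0 + 6.8 + 2.6 + 6.9 + 6.0 − 1.3 = 97.8%

97.8%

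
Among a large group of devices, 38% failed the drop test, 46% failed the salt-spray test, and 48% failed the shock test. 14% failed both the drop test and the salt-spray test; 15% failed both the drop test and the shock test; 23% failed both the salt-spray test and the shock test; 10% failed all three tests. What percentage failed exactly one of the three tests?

Using the inclusion–exclusion count for exactly one event:
P(exactly one) = 38 + 46 + 48 − 2·14 − 2·15 − 2·23 + 3·10 = 58%

58%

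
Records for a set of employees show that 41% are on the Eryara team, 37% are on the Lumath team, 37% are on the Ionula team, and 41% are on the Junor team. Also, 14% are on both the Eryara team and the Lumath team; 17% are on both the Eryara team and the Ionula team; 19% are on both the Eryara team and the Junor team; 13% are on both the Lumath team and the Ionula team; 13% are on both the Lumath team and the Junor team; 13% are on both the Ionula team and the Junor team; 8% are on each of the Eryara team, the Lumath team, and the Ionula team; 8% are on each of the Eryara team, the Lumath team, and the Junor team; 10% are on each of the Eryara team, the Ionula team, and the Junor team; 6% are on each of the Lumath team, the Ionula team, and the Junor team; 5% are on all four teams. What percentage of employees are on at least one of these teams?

94%

Apply inclusion-exclusion:
P(at least one) = 41 + 37 + 37 + 41 − 14 − 17 − 19 − 13 − 13 − 13 + 8 + 8 + 10 + 6 − 5 = 94%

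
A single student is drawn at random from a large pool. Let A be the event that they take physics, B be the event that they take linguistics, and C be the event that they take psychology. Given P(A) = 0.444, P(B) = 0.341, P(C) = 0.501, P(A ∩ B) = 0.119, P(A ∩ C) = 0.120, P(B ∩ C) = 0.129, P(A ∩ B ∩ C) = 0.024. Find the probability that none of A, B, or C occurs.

0.058

Using inclusion–exclusion:
P(A ∪ B ∪ C) = 0.444 + 0.341 + 0.501 − 0.119 − 0.120 − 0.129 + 0.024 = 0.942
P(none) = 1 − 0.942 = 0.058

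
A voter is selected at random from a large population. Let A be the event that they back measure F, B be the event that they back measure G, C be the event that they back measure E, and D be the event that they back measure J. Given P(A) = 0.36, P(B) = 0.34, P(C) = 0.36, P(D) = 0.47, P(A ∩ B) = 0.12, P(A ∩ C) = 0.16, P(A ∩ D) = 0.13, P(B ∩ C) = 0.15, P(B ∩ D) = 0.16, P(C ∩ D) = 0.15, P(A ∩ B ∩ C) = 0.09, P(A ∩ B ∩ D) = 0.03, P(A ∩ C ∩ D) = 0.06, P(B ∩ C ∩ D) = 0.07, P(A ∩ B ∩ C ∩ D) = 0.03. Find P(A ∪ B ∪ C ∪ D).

0.88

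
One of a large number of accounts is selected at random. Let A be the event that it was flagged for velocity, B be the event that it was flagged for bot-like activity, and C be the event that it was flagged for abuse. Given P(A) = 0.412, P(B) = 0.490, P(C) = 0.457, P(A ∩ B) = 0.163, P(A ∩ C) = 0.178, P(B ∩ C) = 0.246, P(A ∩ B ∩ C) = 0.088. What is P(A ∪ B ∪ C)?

Apply inclusion-exclusion:
P(A ∪ B ∪ C) = 0.412 + 0.490 + 0.457 − 0.163 − 0.178 − 0.246 + 0.088 = 0.860

0.860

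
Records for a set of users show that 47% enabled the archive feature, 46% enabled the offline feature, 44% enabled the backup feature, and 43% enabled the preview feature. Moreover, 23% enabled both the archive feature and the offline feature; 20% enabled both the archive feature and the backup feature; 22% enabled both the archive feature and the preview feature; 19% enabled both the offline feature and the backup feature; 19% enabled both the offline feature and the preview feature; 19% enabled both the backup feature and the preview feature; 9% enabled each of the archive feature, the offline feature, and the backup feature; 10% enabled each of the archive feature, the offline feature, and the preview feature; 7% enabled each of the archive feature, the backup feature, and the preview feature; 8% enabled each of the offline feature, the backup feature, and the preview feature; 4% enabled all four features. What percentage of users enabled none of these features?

By inclusion-exclusion,
P(≥1) = 47 + 46 + 44 + 43 − 23 − 20 − 22 − 19 − 19 − 19 + 9 + 10 + 7 + 8 − 4 = 88%
P(none) = 100% − 88% = 12%

12%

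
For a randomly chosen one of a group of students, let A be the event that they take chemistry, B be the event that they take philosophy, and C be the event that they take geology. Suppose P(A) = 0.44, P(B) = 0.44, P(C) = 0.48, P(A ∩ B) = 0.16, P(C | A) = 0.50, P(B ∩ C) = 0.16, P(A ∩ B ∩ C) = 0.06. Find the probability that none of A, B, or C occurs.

0.12

P(A ∩ C) = P(A)·P(C|A) = 0.44 × 0.50 = 0.22
Apply inclusion-exclusion:
P(A ∪ B ∪ C) = 0.44 + 0.44 + 0.48 − 0.16 − 0.22 − 0.16 + 0.06 = 0.88
P(none) = 1 − 0.88 = 0.12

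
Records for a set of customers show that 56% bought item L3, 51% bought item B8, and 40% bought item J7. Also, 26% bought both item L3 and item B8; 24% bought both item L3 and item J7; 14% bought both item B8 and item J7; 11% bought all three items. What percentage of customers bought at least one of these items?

94%

P(≥1) = 56 + 51 + 40 − 26 − 24 − 14 + 11 = 94%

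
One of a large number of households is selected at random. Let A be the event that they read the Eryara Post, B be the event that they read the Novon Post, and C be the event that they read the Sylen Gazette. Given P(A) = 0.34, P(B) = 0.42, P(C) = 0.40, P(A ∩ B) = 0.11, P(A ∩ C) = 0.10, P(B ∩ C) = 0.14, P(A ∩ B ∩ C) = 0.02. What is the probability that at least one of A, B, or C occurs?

P(A ∪ B ∪ C) = 0.34 + 0.42 + 0.40 − 0.11 − 0.10 − 0.14 + 0.02 = 0.83

0.83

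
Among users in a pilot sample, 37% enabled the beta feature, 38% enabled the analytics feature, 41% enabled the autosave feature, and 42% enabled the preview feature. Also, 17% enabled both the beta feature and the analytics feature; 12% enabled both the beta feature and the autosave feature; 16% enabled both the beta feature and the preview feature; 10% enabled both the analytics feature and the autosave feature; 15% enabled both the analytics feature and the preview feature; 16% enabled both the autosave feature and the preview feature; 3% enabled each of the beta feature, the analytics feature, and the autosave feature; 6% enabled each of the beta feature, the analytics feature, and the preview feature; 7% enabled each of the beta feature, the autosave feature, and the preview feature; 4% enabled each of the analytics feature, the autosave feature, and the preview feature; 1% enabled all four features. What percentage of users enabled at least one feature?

91%

Apply inclusion-exclusion:
P(≥1) = 37 + 38 + 41 + 42 − 17 − 12 − 16 − 10 − 15 − 16 + 3 + 6 + 7 + 4 − 1 = 91%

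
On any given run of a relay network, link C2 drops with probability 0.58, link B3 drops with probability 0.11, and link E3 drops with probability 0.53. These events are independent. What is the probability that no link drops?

0.175686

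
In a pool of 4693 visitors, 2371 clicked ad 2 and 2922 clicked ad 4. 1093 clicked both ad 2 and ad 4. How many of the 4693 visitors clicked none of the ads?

493

|at least one| = 2371 + 2922 − 1093 = 4200
None: 4693 − 4200 = 493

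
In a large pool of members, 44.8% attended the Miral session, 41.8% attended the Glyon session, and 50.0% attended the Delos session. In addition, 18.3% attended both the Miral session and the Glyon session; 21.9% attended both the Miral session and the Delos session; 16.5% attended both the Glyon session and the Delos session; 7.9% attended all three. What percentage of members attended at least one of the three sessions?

P(union) = 44.8 + 41.8 + 50.0 − 18.3 − 21.9 − 16.5 + 7.9 = 87.8%

87.8%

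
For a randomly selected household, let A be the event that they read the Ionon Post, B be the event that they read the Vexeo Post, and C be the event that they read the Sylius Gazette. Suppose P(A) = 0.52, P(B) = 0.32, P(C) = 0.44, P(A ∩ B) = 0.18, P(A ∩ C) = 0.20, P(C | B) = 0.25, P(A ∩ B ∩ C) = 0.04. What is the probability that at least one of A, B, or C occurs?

P(B ∩ C) = P(B)·P(C|B) = 0.32 × 0.25 = 0.08
P(A ∪ B ∪ C) = 0.52 + 0.32 + 0.44 − 0.18 − 0.20 − 0.08 + 0.04 = 0.86

0.86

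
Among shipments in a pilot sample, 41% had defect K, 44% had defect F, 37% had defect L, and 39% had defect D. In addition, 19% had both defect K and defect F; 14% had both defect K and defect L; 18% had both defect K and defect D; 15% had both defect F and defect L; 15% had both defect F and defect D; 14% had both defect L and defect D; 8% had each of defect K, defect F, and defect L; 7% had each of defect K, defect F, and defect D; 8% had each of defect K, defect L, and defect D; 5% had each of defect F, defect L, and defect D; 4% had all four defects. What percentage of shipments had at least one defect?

90%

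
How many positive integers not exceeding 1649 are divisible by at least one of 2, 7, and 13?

824 + 235 + 126 − 117 − 63 − 18 + 9 = 996

996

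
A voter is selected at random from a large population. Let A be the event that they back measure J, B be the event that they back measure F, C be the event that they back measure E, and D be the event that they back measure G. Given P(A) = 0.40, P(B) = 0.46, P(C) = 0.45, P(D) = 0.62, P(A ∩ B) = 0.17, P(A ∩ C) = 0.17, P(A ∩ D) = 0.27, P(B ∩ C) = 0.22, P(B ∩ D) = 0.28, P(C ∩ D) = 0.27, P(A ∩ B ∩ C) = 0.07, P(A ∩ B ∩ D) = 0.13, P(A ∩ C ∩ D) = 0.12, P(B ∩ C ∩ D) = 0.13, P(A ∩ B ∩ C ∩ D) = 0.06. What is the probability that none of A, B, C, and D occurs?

By inclusion–exclusion:
P(A ∪ B ∪ C ∪ D) = 0.40 + 0.46 + 0.45 + 0.62 − 0.17 − 0.17 − 0.27 − 0.22 − 0.28 − 0.27 + 0.07 + 0.13 + 0.12 + 0.13 − 0.06 = 0.94
P(none) = 1 − 0.94 = 0.06

0.06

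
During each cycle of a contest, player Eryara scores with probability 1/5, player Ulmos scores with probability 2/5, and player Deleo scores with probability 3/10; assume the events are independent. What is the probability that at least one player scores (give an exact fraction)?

Since the events are independent, P(none) is the product of the individual non-occurrence probabilities.
P(none) = (1 − 1/5) × (1 − 2/5) × (1 − 3/10) = 4/5 × 3/5 × 7/10 = 42/125
P(at least one) = 1 − 42/125 = 83/125

83/125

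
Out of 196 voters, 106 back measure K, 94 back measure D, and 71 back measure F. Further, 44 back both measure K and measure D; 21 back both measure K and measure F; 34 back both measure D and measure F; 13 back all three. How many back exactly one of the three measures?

By inclusion–exclusion (exactly-one form):
N(exactly one) = 106 + 94 + 71 − 2·44 − 2·21 − 2·34 + 3·13 = 112

112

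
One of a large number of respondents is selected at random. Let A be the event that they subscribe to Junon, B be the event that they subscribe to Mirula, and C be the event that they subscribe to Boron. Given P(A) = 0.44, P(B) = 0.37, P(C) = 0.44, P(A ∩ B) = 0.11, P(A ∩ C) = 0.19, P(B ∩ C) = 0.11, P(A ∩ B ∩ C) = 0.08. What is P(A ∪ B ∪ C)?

0.92

Using inclusion–exclusion:
P(A ∪ B ∪ C) = 0.44 + 0.37 + 0.44 − 0.11 − 0.19 − 0.11 + 0.08 = 0.92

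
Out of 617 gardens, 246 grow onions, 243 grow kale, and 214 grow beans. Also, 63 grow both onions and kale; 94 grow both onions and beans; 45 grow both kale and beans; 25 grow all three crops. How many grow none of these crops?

Apply inclusion-exclusion:
N(≥1) = 246 + 243 + 214 − 63 − 94 − 45 + 25 = 526
None: 617 − 526 = 91

91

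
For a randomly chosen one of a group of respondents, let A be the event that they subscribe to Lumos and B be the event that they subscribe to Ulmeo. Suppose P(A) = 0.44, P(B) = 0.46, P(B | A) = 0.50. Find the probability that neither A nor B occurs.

P(A ∩ B) = P(A)·P(B|A) = 0.44 × 0.50 = 0.22
P(A ∪ B) = 0.44 + 0.46 − 0.22 = 0.68
P(none) = 1 − 0.68 = 0.32

0.32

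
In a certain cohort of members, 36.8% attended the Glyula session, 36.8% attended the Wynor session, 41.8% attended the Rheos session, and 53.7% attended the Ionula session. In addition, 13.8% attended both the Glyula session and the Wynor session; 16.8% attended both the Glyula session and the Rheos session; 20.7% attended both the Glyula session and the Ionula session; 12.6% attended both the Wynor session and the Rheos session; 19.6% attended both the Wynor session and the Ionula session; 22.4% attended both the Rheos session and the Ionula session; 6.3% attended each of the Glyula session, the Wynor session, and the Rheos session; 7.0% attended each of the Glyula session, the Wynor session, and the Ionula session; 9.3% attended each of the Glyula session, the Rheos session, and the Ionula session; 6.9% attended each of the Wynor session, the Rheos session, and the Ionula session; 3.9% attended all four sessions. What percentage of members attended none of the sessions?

11.2%

Using inclusion–exclusion:
P(≥1) = 36.8 + 36.8 + 41.8 + 53.7 − 13.8 − 16.8 − 20.7 − 12.6 − 19.6 − 22.4 + 6.3 + 7.0 + 9.3 + 6.9 − 3.9 = 88.8%
P(none) = 100% − 88.8% = 11.2%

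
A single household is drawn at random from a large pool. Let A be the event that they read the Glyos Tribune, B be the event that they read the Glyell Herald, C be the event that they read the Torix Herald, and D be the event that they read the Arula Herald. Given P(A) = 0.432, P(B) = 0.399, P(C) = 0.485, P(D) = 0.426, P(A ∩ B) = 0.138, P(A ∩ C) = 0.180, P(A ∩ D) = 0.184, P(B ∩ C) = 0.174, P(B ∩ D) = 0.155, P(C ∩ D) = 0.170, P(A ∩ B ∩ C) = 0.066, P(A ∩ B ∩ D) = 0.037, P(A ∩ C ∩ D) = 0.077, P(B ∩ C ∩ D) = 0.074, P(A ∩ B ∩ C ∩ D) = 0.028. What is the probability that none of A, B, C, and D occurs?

0.033

P(A ∪ B ∪ C ∪ D) = 0.432 + 0.399 + 0.485 + 0.426 − 0.138 − 0.180 − 0.184 − 0.174 − 0.155 − 0.170 + 0.066 + 0.037 + 0.077 + 0.074 − 0.028 = 0.967
P(none) = 1 − 0.967 = 0.033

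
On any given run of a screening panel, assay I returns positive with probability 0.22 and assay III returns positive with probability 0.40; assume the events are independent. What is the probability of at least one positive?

0.532

Since the events are independent, P(none) is the product of the individual non-occurrence probabilities.
P(none) = (1 − 0.22) × (1 − 0.40) = 0.78 × 0.60 = 0.468
P(at least one) = 1 − 0.468 = 0.532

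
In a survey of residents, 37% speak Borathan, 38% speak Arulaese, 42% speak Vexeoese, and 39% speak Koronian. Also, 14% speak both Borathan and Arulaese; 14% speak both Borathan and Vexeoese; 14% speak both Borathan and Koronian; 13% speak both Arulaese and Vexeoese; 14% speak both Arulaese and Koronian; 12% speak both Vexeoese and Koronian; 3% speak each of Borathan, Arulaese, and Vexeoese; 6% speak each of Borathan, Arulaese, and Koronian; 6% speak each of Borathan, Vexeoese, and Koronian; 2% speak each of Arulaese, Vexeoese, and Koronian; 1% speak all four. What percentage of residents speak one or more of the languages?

Apply inclusion-exclusion:
P(at least one) = 37 + 38 + 42 + 39 − 14 − 14 − 14 − 13 − 14 − 12 + 3 + 6 + 6 + 2 − 1 = 91%

91%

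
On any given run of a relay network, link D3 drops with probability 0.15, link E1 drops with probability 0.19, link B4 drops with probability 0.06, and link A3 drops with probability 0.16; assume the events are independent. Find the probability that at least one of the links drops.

0.4563604

Since the events are independent, P(none) is the product of the individual non-occurrence probabilities.
P(none) = (1 − 0.15) × (1 − 0.19) × (1 − 0.06) × (1 − 0.16) = 0.85 × 0.81 × 0.94 × 0.84 = 0.5436396
P(at least one) = 1 − 0.5436396 = 0.4563604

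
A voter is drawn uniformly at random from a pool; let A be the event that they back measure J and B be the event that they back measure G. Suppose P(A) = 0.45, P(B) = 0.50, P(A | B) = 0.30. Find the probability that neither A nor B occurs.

P(A ∩ B) = P(B)·P(A|B) = 0.50 × 0.30 = 0.15
Apply inclusion-exclusion:
P(A ∪ B) = 0.45 + 0.50 − 0.15 = 0.80
P(none) = 1 − 0.80 = 0.20

0.20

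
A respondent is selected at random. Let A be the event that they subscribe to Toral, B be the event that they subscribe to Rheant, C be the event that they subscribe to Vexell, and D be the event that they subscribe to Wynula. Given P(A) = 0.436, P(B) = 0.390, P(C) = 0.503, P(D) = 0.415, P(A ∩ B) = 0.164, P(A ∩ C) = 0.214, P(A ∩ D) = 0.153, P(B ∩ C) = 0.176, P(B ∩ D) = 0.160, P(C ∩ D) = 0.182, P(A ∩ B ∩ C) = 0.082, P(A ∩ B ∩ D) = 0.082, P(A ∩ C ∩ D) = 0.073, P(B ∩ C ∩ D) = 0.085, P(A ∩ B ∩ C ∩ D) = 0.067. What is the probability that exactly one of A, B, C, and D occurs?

P(exactly one) = 0.436 + 0.390 + 0.503 + 0.415 − 2·0.164 − 2·0.214 − 2·0.153 − 2·0.176 − 2·0.160 − 2·0.182 + 3·0.082 + 3·0.082 + 3·0.073 + 3·0.085 − 4·0.067 = 0.344

0.344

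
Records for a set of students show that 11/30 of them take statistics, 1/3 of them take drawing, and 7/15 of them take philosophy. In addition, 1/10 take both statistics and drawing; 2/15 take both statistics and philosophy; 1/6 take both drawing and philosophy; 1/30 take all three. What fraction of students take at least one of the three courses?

4/5

By inclusion–exclusion:
P(≥1) = 11/30 + 1/3 + 7/15 − 1/10 − 2/15 − 1/6 + 1/30 = 4/5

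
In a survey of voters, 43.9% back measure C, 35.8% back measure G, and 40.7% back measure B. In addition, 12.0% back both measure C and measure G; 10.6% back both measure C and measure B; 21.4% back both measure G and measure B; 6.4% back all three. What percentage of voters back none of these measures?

17.2%

Inclusion–exclusion gives
P(union) = 43.9 + 35.8 + 40.7 − 12.0 − 10.6 − 21.4 + 6.4 = 82.8%
P(none) = 100% − 82.8% = 17.2%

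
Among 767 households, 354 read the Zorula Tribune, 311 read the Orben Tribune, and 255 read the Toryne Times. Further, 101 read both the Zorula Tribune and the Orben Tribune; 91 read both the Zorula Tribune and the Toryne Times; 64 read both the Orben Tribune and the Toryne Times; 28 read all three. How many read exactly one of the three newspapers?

492

|exactly one| = 354 + 311 + 255 − 2·101 − 2·91 − 2·64 + 3·28 = 492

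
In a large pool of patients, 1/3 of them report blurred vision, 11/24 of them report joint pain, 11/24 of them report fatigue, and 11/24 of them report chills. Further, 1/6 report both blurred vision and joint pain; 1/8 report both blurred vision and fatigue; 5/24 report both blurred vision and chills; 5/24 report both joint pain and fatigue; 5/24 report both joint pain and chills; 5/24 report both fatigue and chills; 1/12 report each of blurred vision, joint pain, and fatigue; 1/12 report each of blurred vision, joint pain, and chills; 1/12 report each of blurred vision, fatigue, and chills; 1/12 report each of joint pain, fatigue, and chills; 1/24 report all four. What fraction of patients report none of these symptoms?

1/8

P(union) = 1/3 + 11/24 + 11/24 + 11/24 − 1/6 − 1/8 − 5/24 − 5/24 − 5/24 − 5/24 + 1/12 + 1/12 + 1/12 + 1/12 − 1/24 = 7/8
P(none) = 1 − 7/8 = 1/8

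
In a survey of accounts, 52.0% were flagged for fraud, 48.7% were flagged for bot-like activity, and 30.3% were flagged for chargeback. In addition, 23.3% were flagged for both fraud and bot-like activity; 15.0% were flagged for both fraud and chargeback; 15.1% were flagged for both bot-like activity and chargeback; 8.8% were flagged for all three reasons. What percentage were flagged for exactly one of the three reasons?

50.6%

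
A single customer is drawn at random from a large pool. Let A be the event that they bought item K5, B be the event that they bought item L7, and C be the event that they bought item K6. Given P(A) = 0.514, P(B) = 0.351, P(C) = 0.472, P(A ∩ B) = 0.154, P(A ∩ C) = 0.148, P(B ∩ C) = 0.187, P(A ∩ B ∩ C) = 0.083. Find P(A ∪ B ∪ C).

0.931

P(A ∪ B ∪ C) = 0.514 + 0.351 + 0.472 − 0.154 − 0.148 − 0.187 + 0.083 = 0.931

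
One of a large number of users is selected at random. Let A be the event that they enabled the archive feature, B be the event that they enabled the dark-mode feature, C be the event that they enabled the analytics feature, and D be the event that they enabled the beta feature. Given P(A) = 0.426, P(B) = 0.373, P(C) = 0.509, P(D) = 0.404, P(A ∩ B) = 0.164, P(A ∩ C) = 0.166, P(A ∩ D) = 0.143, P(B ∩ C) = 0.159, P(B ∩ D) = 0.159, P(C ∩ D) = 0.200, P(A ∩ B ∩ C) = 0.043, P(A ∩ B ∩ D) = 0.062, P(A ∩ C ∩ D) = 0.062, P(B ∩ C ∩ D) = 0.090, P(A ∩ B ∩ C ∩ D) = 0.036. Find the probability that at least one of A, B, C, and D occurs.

0.942

P(A ∪ B ∪ C ∪ D) = 0.426 + 0.373 + 0.509 + 0.404 − 0.164 − 0.166 − 0.143 − 0.159 − 0.159 − 0.200 + 0.043 + 0.062 + 0.062 + 0.090 − 0.036 = 0.942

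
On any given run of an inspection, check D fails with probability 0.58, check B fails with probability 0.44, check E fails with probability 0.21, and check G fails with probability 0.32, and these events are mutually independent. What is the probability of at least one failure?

Since the events are independent, P(none) is the product of the individual non-occurrence probabilities.
P(none) = (1 − 0.58) × (1 − 0.44) × (1 − 0.21) × (1 − 0.32) = 0.42 × 0.56 × 0.79 × 0.68 = 0.12634944
P(at least one) = 1 − 0.12634944 = 0.87365056

0.87365056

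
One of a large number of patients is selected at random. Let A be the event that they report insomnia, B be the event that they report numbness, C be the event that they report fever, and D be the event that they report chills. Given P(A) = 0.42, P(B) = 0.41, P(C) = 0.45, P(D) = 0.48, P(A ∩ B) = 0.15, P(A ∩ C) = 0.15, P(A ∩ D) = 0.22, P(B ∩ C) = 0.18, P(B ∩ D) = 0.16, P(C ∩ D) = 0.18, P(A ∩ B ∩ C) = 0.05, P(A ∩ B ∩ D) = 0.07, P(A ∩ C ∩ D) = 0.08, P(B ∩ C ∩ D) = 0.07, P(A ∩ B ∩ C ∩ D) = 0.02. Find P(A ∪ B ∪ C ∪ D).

P(A ∪ B ∪ C ∪ D) = 0.42 + 0.41 + 0.45 + 0.48 − 0.15 − 0.15 − 0.22 − 0.18 − 0.16 − 0.18 + 0.05 + 0.07 + 0.08 + 0.07 − 0.02 = 0.97

0.97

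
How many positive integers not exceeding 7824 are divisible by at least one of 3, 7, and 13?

Inclusion–exclusion gives
⌊7824/3⌋ + ⌊7824/7⌋ + ⌊7824/13⌋ − ⌊7824/21⌋ − ⌊7824/39⌋ − ⌊7824/91⌋ + ⌊7824/273⌋ = 2608 + 1117 + 601 − 372 − 200 − 85 + 28 = 3697

3697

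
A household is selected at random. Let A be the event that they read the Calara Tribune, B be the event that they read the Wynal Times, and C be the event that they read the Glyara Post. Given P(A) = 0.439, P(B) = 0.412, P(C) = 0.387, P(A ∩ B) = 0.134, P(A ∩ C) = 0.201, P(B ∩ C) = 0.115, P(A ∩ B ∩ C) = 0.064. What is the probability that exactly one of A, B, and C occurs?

0.530

Using the inclusion–exclusion count for exactly one event:
P(exactly one) = 0.439 + 0.412 + 0.387 − 2·0.134 − 2·0.201 − 2·0.115 + 3·0.064 = 0.530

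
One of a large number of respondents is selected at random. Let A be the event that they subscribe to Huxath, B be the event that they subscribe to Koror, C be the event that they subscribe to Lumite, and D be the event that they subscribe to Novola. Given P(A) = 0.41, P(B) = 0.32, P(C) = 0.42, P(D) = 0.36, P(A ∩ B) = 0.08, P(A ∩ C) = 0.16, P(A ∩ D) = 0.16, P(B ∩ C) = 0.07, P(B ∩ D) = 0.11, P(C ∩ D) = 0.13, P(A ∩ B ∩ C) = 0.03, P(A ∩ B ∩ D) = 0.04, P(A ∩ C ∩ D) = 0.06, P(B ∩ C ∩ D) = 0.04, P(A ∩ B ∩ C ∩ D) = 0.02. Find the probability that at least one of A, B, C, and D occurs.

0.95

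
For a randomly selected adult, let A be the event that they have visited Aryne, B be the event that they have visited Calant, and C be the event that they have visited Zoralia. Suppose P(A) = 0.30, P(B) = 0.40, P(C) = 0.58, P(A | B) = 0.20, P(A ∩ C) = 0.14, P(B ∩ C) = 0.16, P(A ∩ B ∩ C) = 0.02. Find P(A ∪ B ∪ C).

P(A ∩ B) = P(B)·P(A|B) = 0.40 × 0.20 = 0.08
P(A ∪ B ∪ C) = 0.30 + 0.40 + 0.58 − 0.08 − 0.14 − 0.16 + 0.02 = 0.92

0.92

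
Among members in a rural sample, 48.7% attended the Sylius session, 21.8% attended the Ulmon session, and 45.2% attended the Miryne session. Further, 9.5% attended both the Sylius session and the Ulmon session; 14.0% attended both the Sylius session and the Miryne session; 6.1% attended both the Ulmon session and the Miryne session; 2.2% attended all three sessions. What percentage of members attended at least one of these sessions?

88.3%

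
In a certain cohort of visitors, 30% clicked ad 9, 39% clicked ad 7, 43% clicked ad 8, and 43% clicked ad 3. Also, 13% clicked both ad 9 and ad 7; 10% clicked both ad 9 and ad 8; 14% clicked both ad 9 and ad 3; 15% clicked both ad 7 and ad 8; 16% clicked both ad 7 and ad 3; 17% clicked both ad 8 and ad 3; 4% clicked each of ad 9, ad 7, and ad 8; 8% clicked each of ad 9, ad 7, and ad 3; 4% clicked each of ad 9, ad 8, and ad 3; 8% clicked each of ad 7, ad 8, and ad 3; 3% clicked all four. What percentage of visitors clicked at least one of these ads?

91%

Apply inclusion-exclusion:
P(union) = 30 + 39 + 43 + 43 − 13 − 10 − 14 − 15 − 16 − 17 + 4 + 8 + 4 + 8 − 3 = 91%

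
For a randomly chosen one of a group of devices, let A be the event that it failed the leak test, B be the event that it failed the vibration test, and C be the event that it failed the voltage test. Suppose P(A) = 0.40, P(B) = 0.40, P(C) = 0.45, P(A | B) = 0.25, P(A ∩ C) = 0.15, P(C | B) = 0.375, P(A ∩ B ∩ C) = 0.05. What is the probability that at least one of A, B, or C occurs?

0.90

P(A ∩ B) = P(B)·P(A|B) = 0.40 × 0.25 = 0.10
P(B ∩ C) = P(B)·P(C|B) = 0.40 × 0.375 = 0.15
By inclusion–exclusion:
P(A ∪ B ∪ C) = 0.40 + 0.40 + 0.45 − 0.10 − 0.15 − 0.15 + 0.05 = 0.90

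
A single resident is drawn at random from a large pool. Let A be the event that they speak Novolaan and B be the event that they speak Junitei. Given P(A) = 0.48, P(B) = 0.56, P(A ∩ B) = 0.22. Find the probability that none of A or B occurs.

0.18

By inclusion-exclusion,
P(A ∪ B) = 0.48 + 0.56 − 0.22 = 0.82
P(none) = 1 − 0.82 = 0.18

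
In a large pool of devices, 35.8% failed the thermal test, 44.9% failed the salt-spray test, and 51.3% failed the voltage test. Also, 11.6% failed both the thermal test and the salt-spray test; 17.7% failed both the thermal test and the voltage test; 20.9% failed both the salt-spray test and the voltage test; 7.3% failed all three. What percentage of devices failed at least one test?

89.1%

P(≥1) = 35.8 + 44.9 + 51.3 − 11.6 − 17.7 − 20.9 + 7.3 = 89.1%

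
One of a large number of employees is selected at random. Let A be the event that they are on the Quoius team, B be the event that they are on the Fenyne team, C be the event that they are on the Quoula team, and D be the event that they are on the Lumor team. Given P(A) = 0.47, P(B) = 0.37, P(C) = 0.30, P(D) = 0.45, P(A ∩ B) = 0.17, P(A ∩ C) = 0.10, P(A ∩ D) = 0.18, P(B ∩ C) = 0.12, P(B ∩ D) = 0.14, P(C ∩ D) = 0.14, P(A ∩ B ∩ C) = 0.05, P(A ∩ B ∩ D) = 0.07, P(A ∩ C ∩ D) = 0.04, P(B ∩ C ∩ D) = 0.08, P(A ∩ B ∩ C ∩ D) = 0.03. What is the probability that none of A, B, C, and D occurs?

0.05

By inclusion-exclusion,
P(A ∪ B ∪ C ∪ D) = 0.47 + 0.37 + 0.30 + 0.45 − 0.17 − 0.10 − 0.18 − 0.12 − 0.14 − 0.14 + 0.05 + 0.07 + 0.04 + 0.08 − 0.03 = 0.95
P(none) = 1 − 0.95 = 0.05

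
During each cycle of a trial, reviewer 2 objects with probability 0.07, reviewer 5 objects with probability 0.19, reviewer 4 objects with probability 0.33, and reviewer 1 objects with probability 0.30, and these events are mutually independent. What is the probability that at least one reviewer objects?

0.6467023

P(none) = (1 − 0.07) × (1 − 0.19) × (1 − 0.33) × (1 − 0.30) = 0.93 × 0.81 × 0.67 × 0.70 = 0.3532977
P(at least one) = 1 − 0.3532977 = 0.6467023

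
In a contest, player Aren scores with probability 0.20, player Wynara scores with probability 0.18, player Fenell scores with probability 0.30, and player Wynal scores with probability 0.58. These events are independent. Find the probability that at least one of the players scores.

Since the events are independent, P(none) is the product of the individual non-occurrence probabilities.
P(none) = (1 − 0.20) × (1 − 0.18) × (1 − 0.30) × (1 − 0.58) = 0.80 × 0.82 × 0.70 × 0.42 = 0.192864
P(at least one) = 1 − 0.192864 = 0.807136

0.807136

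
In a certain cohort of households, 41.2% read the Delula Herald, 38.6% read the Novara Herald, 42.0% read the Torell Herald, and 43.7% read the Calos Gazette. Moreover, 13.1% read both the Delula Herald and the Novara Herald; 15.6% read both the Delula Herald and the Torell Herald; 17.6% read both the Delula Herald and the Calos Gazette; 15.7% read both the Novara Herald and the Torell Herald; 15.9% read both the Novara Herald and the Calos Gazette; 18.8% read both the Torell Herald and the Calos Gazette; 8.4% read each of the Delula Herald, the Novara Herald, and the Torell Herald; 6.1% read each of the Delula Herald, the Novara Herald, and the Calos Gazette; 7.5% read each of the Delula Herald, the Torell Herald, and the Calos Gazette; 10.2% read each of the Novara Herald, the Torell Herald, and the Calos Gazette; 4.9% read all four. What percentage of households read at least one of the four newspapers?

By inclusion–exclusion:
P(≥1) = 41.2 + 38.6 + 42.0 + 43.7 − 13.1 − 15.6 − 17.6 − 15.7 − 15.9 − 18.8 + 8.4 + 6.1 + 7.5 + 10.2 − 4.9 = 96.1%

96.1%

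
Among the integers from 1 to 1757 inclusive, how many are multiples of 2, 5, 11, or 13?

1167

Inclusion–exclusion gives
floor(1757/2) + floor(1757/5) + floor(1757/11) + floor(1757/13) − floor(1757/10) − floor(1757/22) − floor(1757/26) − floor(1757/55) − floor(1757/65) − floor(1757/143) + floor(1757/110) + floor(1757/130) + floor(1757/286) + floor(1757/715) − floor(1757/1430) = 878 + 351 + 159 + 135 − 175 − 79 − 67 − 31 − 27 − 12 + 15 + 13 + 6 + 2 − 1 = 1167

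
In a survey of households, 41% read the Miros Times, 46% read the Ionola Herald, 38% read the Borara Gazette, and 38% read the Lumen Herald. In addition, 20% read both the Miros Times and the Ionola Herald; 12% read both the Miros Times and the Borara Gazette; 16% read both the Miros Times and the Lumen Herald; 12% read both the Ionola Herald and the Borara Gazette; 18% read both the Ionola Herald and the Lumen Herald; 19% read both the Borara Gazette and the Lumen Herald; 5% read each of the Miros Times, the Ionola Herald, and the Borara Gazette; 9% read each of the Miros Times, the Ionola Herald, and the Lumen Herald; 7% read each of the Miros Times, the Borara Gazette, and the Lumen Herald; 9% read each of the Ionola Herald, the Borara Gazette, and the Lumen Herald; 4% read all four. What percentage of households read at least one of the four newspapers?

92%

P(union) = 41 + 46 + 38 + 38 − 20 − 12 − 16 − 12 − 18 − 19 + 5 + 9 + 7 + 9 − 4 = 92%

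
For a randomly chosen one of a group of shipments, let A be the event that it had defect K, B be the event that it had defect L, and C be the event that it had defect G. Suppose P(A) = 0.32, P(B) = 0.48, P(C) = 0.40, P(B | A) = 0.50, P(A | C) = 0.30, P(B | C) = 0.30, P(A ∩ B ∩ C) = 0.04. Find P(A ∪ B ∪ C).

P(A ∩ B) = P(A)·P(B|A) = 0.32 × 0.50 = 0.16
P(A ∩ C) = P(C)·P(A|C) = 0.40 × 0.30 = 0.12
P(B ∩ C) = P(C)·P(B|C) = 0.40 × 0.30 = 0.12
P(A ∪ B ∪ C) = 0.32 + 0.48 + 0.40 − 0.16 − 0.12 − 0.12 + 0.04 = 0.84

0.84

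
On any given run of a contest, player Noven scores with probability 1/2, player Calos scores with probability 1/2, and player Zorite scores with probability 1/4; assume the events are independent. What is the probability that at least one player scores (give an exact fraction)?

P(none) = (1 − 1/2) × (1 − 1/2) × (1 − 1/4) = 1/2 × 1/2 × 3/4 = 3/16
P(at least one) = 1 − 3/16 = 13/16

13/16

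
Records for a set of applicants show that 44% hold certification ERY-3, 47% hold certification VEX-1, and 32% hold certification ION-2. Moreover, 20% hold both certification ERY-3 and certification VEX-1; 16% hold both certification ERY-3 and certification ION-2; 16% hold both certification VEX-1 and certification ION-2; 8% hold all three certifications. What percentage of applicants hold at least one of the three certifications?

Using inclusion–exclusion:
P(at least one) = 44 + 47 + 32 − 20 − 16 − 16 + 8 = 79%

79%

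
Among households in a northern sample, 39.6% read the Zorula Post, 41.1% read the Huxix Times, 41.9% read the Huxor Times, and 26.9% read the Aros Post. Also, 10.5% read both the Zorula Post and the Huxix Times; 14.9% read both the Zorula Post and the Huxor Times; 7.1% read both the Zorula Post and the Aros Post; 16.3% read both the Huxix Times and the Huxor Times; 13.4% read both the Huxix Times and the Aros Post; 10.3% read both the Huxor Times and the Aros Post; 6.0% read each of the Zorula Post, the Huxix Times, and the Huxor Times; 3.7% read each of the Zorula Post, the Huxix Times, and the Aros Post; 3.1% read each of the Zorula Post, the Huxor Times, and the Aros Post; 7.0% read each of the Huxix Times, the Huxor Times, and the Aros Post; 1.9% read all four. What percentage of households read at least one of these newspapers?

94.9%

By inclusion–exclusion:
P(union) = 39.6 + 41.1 + 41.9 + 26.9 − 10.5 − 14.9 − 7.1 − 16.3 − 13.4 − 10.3 + 6.0 + 3.7 + 3.1 + 7.0 − 1.9 = 94.9%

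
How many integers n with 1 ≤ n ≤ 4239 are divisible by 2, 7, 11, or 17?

2685

floor(4239/2) + floor(4239/7) + floor(4239/11) + floor(4239/17) − floor(4239/14) − floor(4239/22) − floor(4239/34) − floor(4239/77) − floor(4239/119) − floor(4239/187) + floor(4239/154) + floor(4239/238) + floor(4239/374) + floor(4239/1309) − floor(4239/2618) = 2119 + 605 + 385 + 249 − 302 − 192 − 124 − 55 − 35 − 22 + 27 + 17 + 11 + 3 − 1 = 2685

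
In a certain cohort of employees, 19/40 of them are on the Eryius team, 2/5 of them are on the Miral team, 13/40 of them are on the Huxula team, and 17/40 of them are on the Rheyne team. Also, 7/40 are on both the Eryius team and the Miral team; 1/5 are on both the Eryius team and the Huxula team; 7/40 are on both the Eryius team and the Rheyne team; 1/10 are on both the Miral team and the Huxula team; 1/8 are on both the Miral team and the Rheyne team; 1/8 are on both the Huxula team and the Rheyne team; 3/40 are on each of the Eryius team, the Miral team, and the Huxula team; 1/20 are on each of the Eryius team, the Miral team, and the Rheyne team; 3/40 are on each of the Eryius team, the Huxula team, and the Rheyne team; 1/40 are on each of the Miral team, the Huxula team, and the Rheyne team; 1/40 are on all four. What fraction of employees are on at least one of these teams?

Inclusion–exclusion gives
P(at least one) = 19/40 + 2/5 + 13/40 + 17/40 − 7/40 − 1/5 − 7/40 − 1/10 − 1/8 − 1/8 + 3/40 + 1/20 + 3/40 + 1/40 − 1/40 = 37/40

37/40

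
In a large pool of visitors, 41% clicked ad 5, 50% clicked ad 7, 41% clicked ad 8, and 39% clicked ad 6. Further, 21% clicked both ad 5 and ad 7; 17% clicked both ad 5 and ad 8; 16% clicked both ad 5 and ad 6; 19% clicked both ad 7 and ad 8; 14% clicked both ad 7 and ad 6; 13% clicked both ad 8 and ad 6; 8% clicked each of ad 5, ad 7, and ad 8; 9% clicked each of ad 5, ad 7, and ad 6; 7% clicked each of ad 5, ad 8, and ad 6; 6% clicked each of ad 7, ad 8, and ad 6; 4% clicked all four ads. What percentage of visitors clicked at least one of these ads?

97%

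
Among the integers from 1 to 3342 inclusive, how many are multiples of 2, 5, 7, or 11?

Inclusion–exclusion gives
floor(3342/2) + floor(3342/5) + floor(3342/7) + floor(3342/11) − floor(3342/10) − floor(3342/14) − floor(3342/22) − floor(3342/35) − floor(3342/55) − floor(3342/77) + floor(3342/70) + floor(3342/110) + floor(3342/154) + floor(3342/385) − floor(3342/770) = 1671 + 668 + 477 + 303 − 334 − 238 − 151 − 95 − 60 − 43 + 47 + 30 + 21 + 8 − 4 = 2300

2300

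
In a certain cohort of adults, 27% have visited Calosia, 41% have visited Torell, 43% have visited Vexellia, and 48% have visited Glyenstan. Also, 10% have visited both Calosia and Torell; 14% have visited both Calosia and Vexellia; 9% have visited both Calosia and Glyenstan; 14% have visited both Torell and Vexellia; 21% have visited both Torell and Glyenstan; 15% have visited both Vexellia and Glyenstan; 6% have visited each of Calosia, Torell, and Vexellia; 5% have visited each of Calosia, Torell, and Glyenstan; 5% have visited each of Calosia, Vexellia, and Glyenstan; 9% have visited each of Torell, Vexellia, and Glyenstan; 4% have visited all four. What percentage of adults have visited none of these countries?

3%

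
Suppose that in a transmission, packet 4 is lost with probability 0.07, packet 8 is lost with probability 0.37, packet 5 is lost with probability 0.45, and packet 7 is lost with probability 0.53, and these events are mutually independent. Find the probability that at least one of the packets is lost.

0.84854485

P(none) = (1 − 0.07) × (1 − 0.37) × (1 − 0.45) × (1 − 0.53) = 0.93 × 0.63 × 0.55 × 0.47 = 0.15145515
P(at least one) = 1 − 0.15145515 = 0.84854485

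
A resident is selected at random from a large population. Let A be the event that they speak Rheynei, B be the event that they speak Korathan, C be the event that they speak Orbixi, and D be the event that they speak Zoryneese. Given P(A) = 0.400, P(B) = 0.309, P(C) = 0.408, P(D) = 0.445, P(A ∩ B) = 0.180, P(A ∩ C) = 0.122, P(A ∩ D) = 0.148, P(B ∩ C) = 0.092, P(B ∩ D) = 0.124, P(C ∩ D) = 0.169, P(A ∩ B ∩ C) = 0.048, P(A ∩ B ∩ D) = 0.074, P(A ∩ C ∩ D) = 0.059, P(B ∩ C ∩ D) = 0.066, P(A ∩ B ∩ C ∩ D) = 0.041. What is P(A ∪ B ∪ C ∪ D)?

0.933

By inclusion-exclusion,
P(A ∪ B ∪ C ∪ D) = 0.400 + 0.309 + 0.408 + 0.445 − 0.180 − 0.122 − 0.148 − 0.092 − 0.124 − 0.169 + 0.048 + 0.074 + 0.059 + 0.066 − 0.041 = 0.933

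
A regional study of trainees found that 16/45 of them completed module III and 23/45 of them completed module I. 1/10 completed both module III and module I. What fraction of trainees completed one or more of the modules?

23/30

By inclusion–exclusion:
P(union) = 16/45 + 23/45 − 1/10 = 23/30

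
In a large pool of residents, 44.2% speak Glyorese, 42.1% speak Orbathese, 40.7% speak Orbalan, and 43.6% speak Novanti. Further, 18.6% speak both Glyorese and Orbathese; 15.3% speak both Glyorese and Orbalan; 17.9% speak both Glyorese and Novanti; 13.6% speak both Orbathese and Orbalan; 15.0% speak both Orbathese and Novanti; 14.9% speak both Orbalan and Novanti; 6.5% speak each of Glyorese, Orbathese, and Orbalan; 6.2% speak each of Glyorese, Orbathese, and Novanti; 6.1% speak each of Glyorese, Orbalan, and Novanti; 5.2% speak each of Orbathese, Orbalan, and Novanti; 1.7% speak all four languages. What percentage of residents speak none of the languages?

2.4%

P(union) = 44.2 + 42.1 + 40.7 + 43.6 − 18.6 − 15.3 − 17.9 − 13.6 − 15.0 − 14.9 + 6.5 + 6.2 + 6.1 + 5.2 − 1.7 = 97.6%
P(none) = 100% − 97.6% = 2.4%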